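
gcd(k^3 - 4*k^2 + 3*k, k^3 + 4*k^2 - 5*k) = k^2 - k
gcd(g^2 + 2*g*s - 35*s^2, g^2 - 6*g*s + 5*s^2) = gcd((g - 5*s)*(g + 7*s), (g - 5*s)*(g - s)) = -g + 5*s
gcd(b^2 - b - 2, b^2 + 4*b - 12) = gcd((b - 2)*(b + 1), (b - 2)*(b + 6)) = b - 2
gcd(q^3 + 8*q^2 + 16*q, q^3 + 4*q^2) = q^2 + 4*q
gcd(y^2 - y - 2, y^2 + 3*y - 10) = y - 2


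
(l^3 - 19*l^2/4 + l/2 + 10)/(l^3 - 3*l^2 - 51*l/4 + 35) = (4*l^2 - 3*l - 10)/(4*l^2 + 4*l - 35)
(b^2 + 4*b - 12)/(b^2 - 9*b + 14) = (b + 6)/(b - 7)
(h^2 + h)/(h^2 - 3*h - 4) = h/(h - 4)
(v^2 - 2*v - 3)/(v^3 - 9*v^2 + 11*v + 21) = 1/(v - 7)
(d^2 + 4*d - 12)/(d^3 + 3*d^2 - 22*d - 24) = (d - 2)/(d^2 - 3*d - 4)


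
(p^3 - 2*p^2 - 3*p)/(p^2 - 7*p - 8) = p*(p - 3)/(p - 8)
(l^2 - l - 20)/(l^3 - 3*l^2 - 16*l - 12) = (-l^2 + l + 20)/(-l^3 + 3*l^2 + 16*l + 12)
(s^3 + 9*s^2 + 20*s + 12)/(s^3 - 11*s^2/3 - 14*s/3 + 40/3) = 3*(s^2 + 7*s + 6)/(3*s^2 - 17*s + 20)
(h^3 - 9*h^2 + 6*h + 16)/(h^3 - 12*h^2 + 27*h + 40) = (h - 2)/(h - 5)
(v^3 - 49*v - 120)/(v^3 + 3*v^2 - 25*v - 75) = (v - 8)/(v - 5)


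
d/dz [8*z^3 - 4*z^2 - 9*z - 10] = 24*z^2 - 8*z - 9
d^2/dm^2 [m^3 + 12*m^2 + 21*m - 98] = 6*m + 24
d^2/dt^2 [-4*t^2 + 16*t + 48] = -8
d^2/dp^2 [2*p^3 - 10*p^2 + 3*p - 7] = 12*p - 20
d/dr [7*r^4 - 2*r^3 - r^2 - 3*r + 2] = 28*r^3 - 6*r^2 - 2*r - 3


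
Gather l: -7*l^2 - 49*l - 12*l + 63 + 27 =-7*l^2 - 61*l + 90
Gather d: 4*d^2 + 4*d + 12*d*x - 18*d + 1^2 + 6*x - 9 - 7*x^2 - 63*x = 4*d^2 + d*(12*x - 14) - 7*x^2 - 57*x - 8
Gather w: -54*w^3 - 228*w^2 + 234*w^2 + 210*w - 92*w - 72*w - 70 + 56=-54*w^3 + 6*w^2 + 46*w - 14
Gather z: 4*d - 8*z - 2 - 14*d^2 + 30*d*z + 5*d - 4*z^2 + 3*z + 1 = -14*d^2 + 9*d - 4*z^2 + z*(30*d - 5) - 1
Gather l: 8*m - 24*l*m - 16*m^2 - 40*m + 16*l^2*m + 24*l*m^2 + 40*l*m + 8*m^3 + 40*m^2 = 16*l^2*m + l*(24*m^2 + 16*m) + 8*m^3 + 24*m^2 - 32*m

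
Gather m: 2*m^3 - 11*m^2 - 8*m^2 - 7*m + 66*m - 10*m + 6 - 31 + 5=2*m^3 - 19*m^2 + 49*m - 20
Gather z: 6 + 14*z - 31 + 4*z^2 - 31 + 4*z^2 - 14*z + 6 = 8*z^2 - 50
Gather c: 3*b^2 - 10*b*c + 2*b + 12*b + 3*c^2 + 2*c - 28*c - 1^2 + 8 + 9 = 3*b^2 + 14*b + 3*c^2 + c*(-10*b - 26) + 16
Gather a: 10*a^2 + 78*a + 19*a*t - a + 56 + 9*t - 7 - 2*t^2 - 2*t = 10*a^2 + a*(19*t + 77) - 2*t^2 + 7*t + 49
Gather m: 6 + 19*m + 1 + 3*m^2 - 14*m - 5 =3*m^2 + 5*m + 2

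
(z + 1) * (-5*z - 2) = -5*z^2 - 7*z - 2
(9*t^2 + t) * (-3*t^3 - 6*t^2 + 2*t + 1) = -27*t^5 - 57*t^4 + 12*t^3 + 11*t^2 + t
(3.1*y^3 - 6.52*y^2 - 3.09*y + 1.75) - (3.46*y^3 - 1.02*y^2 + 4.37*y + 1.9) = -0.36*y^3 - 5.5*y^2 - 7.46*y - 0.15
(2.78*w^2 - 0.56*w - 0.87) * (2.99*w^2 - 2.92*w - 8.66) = 8.3122*w^4 - 9.792*w^3 - 25.0409*w^2 + 7.39*w + 7.5342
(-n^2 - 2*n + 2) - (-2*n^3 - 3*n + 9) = 2*n^3 - n^2 + n - 7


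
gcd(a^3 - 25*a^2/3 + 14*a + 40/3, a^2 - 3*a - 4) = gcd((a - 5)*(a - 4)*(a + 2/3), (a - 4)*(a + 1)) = a - 4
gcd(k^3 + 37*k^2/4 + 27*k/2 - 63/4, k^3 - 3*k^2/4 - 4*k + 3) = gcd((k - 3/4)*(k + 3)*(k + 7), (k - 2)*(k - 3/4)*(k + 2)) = k - 3/4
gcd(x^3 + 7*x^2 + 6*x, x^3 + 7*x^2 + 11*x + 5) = x + 1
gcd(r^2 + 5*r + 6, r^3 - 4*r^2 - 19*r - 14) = r + 2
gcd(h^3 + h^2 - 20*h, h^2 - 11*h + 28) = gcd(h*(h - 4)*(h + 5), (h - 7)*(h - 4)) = h - 4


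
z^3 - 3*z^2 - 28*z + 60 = (z - 6)*(z - 2)*(z + 5)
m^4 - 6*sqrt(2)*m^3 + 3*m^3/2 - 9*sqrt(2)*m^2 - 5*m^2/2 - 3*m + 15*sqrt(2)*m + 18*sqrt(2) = (m - 3/2)*(m + 1)*(m + 2)*(m - 6*sqrt(2))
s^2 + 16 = (s - 4*I)*(s + 4*I)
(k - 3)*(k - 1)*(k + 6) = k^3 + 2*k^2 - 21*k + 18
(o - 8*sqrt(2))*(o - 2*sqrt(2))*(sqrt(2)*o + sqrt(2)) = sqrt(2)*o^3 - 20*o^2 + sqrt(2)*o^2 - 20*o + 32*sqrt(2)*o + 32*sqrt(2)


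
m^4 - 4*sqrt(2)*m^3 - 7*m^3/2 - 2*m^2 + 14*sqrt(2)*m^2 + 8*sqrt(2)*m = m*(m - 4)*(m + 1/2)*(m - 4*sqrt(2))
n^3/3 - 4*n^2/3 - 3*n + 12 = (n/3 + 1)*(n - 4)*(n - 3)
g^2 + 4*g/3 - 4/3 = (g - 2/3)*(g + 2)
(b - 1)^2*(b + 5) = b^3 + 3*b^2 - 9*b + 5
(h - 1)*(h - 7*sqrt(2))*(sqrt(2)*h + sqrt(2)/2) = sqrt(2)*h^3 - 14*h^2 - sqrt(2)*h^2/2 - sqrt(2)*h/2 + 7*h + 7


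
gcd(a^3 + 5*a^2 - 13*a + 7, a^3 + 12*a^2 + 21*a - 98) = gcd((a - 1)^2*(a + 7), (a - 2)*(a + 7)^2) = a + 7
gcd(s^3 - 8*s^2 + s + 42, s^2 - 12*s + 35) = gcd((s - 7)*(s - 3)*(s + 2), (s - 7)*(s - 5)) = s - 7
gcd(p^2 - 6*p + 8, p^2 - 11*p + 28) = p - 4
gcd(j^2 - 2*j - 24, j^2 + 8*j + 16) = j + 4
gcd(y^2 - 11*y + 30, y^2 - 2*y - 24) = y - 6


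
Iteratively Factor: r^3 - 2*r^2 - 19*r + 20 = (r - 5)*(r^2 + 3*r - 4) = (r - 5)*(r - 1)*(r + 4)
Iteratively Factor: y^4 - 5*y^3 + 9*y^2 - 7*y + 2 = (y - 1)*(y^3 - 4*y^2 + 5*y - 2) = (y - 1)^2*(y^2 - 3*y + 2) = (y - 1)^3*(y - 2)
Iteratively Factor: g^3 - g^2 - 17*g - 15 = (g + 3)*(g^2 - 4*g - 5) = (g - 5)*(g + 3)*(g + 1)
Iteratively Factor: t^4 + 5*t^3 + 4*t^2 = (t)*(t^3 + 5*t^2 + 4*t) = t^2*(t^2 + 5*t + 4) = t^2*(t + 4)*(t + 1)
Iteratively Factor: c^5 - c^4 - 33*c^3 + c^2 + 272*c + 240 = (c - 4)*(c^4 + 3*c^3 - 21*c^2 - 83*c - 60) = (c - 4)*(c + 1)*(c^3 + 2*c^2 - 23*c - 60) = (c - 4)*(c + 1)*(c + 4)*(c^2 - 2*c - 15) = (c - 4)*(c + 1)*(c + 3)*(c + 4)*(c - 5)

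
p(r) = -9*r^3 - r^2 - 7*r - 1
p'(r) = -27*r^2 - 2*r - 7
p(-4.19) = 672.81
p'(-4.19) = -472.63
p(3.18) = -322.79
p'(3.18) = -286.39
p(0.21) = -2.60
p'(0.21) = -8.61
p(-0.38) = 2.01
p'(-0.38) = -10.14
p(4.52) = -884.18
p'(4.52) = -567.66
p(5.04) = -1213.90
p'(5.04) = -702.92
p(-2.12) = 95.10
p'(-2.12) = -124.11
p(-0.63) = 5.26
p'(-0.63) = -16.46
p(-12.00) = 15491.00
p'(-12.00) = -3871.00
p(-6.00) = 1949.00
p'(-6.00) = -967.00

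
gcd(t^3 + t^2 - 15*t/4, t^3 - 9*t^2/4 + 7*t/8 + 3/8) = t - 3/2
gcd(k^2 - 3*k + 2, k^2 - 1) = k - 1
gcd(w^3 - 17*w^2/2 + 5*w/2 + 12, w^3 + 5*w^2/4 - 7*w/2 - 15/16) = w - 3/2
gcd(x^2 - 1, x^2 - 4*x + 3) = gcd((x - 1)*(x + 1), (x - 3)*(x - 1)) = x - 1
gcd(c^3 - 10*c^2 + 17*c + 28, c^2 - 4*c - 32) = 1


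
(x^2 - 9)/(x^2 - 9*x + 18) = (x + 3)/(x - 6)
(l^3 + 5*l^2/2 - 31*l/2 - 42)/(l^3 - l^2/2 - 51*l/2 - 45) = (2*l^2 - l - 28)/(2*l^2 - 7*l - 30)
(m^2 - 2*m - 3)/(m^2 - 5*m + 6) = (m + 1)/(m - 2)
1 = 1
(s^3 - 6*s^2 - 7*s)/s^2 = s - 6 - 7/s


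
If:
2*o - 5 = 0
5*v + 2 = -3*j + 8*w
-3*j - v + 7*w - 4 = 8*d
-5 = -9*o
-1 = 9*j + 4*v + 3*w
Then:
No Solution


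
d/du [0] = 0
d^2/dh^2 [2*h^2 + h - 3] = 4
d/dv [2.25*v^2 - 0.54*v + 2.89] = 4.5*v - 0.54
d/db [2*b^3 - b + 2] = 6*b^2 - 1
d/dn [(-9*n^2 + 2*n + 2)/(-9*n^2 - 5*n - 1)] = (63*n^2 + 54*n + 8)/(81*n^4 + 90*n^3 + 43*n^2 + 10*n + 1)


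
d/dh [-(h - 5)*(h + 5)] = -2*h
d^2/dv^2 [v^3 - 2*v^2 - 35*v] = 6*v - 4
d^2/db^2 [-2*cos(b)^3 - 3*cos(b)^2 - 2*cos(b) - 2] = 7*cos(b)/2 + 6*cos(2*b) + 9*cos(3*b)/2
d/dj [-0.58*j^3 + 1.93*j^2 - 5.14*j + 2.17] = -1.74*j^2 + 3.86*j - 5.14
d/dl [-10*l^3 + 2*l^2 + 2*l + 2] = -30*l^2 + 4*l + 2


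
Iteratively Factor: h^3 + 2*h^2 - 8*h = (h + 4)*(h^2 - 2*h) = (h - 2)*(h + 4)*(h)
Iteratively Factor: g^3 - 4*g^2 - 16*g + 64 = (g - 4)*(g^2 - 16) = (g - 4)^2*(g + 4)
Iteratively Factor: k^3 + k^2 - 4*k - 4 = (k + 2)*(k^2 - k - 2) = (k + 1)*(k + 2)*(k - 2)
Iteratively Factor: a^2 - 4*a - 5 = (a - 5)*(a + 1)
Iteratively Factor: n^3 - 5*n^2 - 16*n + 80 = (n - 4)*(n^2 - n - 20) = (n - 4)*(n + 4)*(n - 5)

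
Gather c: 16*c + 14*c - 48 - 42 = 30*c - 90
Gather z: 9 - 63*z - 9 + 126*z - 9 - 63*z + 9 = 0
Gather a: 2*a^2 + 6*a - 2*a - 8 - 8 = 2*a^2 + 4*a - 16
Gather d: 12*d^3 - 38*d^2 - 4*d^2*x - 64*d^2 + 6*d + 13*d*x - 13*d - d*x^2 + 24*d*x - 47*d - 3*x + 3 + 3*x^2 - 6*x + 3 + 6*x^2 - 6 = 12*d^3 + d^2*(-4*x - 102) + d*(-x^2 + 37*x - 54) + 9*x^2 - 9*x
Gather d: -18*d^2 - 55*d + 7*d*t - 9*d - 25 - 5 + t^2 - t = -18*d^2 + d*(7*t - 64) + t^2 - t - 30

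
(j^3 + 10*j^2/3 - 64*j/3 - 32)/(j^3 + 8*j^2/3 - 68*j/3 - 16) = (3*j + 4)/(3*j + 2)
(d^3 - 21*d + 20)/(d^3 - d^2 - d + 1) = (d^2 + d - 20)/(d^2 - 1)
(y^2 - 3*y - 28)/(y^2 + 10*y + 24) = (y - 7)/(y + 6)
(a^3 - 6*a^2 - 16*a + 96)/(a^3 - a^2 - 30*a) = (a^2 - 16)/(a*(a + 5))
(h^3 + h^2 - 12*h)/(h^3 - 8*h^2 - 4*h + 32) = h*(h^2 + h - 12)/(h^3 - 8*h^2 - 4*h + 32)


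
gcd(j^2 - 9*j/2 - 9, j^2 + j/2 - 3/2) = j + 3/2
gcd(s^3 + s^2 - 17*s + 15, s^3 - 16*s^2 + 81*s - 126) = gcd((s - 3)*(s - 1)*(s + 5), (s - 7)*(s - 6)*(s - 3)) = s - 3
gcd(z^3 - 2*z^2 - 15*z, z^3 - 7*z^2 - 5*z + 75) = z^2 - 2*z - 15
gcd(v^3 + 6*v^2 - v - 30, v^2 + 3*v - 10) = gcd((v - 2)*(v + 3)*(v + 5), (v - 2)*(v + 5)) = v^2 + 3*v - 10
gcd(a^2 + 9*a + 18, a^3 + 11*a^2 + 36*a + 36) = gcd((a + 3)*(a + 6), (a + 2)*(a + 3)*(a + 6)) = a^2 + 9*a + 18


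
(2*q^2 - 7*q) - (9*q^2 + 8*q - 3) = -7*q^2 - 15*q + 3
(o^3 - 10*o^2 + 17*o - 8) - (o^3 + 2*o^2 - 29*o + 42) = -12*o^2 + 46*o - 50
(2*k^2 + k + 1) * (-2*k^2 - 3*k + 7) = -4*k^4 - 8*k^3 + 9*k^2 + 4*k + 7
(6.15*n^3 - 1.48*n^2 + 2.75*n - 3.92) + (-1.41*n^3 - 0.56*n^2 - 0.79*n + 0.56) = 4.74*n^3 - 2.04*n^2 + 1.96*n - 3.36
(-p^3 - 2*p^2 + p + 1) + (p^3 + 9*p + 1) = -2*p^2 + 10*p + 2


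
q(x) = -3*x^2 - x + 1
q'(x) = -6*x - 1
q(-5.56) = -86.18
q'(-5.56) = 32.36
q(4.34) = -59.85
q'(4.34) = -27.04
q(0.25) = 0.56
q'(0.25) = -2.50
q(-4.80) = -63.32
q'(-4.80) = 27.80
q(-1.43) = -3.70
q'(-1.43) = 7.58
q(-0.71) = 0.20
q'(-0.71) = 3.26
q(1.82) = -10.76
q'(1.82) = -11.92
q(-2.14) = -10.60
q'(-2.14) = 11.84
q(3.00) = -29.00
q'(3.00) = -19.00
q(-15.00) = -659.00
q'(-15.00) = 89.00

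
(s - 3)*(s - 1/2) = s^2 - 7*s/2 + 3/2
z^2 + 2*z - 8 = (z - 2)*(z + 4)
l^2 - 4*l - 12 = (l - 6)*(l + 2)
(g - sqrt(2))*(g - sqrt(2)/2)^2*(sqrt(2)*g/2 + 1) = sqrt(2)*g^4/2 - g^3 - 3*sqrt(2)*g^2/4 + 2*g - sqrt(2)/2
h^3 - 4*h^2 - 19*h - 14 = (h - 7)*(h + 1)*(h + 2)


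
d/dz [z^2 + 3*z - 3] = 2*z + 3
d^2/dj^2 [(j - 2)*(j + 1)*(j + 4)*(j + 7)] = 12*j^2 + 60*j + 30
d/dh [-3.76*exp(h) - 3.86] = -3.76*exp(h)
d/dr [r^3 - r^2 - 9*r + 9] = 3*r^2 - 2*r - 9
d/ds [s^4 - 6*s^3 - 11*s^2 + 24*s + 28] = 4*s^3 - 18*s^2 - 22*s + 24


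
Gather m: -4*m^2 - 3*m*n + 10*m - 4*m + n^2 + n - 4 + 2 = -4*m^2 + m*(6 - 3*n) + n^2 + n - 2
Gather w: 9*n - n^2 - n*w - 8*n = -n^2 - n*w + n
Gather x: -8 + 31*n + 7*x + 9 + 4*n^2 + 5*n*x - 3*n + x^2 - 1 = 4*n^2 + 28*n + x^2 + x*(5*n + 7)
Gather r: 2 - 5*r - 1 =1 - 5*r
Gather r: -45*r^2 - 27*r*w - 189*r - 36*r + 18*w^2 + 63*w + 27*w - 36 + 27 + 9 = -45*r^2 + r*(-27*w - 225) + 18*w^2 + 90*w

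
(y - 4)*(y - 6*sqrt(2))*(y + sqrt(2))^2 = y^4 - 4*sqrt(2)*y^3 - 4*y^3 - 22*y^2 + 16*sqrt(2)*y^2 - 12*sqrt(2)*y + 88*y + 48*sqrt(2)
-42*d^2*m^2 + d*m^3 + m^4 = m^2*(-6*d + m)*(7*d + m)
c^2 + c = c*(c + 1)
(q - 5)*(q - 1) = q^2 - 6*q + 5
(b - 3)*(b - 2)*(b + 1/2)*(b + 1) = b^4 - 7*b^3/2 - b^2 + 13*b/2 + 3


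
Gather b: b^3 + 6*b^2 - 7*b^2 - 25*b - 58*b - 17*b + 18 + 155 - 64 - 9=b^3 - b^2 - 100*b + 100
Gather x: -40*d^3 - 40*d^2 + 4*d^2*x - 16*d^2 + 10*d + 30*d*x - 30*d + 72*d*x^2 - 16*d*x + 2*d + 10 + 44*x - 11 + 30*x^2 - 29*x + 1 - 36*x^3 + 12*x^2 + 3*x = -40*d^3 - 56*d^2 - 18*d - 36*x^3 + x^2*(72*d + 42) + x*(4*d^2 + 14*d + 18)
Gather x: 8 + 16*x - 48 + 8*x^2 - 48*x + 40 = 8*x^2 - 32*x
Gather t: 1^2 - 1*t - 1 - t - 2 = -2*t - 2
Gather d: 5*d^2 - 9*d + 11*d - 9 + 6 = 5*d^2 + 2*d - 3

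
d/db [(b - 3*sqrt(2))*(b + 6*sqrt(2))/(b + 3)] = (b^2 + 6*b + 9*sqrt(2) + 36)/(b^2 + 6*b + 9)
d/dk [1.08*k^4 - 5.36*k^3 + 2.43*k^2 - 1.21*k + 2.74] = 4.32*k^3 - 16.08*k^2 + 4.86*k - 1.21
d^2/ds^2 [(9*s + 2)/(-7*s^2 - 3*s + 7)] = 2*(-(9*s + 2)*(14*s + 3)^2 + (189*s + 41)*(7*s^2 + 3*s - 7))/(7*s^2 + 3*s - 7)^3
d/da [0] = 0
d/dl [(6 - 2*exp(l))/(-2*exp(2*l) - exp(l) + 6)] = 2*(-(exp(l) - 3)*(4*exp(l) + 1) + 2*exp(2*l) + exp(l) - 6)*exp(l)/(2*exp(2*l) + exp(l) - 6)^2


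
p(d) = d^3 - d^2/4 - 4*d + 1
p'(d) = 3*d^2 - d/2 - 4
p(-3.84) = -43.95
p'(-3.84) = 42.16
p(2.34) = 3.08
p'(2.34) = 11.26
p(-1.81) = 1.49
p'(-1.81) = 6.73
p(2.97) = 13.11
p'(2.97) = 20.98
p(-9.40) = -814.07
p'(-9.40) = 265.78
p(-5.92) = -191.56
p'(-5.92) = 104.10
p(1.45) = -2.28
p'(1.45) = 1.58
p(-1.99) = 0.09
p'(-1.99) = 8.88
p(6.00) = 184.00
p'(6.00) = 101.00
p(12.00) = 1645.00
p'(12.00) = 422.00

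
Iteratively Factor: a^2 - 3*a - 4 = (a + 1)*(a - 4)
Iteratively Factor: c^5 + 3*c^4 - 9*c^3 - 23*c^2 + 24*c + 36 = (c - 2)*(c^4 + 5*c^3 + c^2 - 21*c - 18) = (c - 2)*(c + 3)*(c^3 + 2*c^2 - 5*c - 6) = (c - 2)*(c + 1)*(c + 3)*(c^2 + c - 6) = (c - 2)*(c + 1)*(c + 3)^2*(c - 2)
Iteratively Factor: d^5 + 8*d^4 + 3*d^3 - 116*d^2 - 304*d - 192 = (d + 3)*(d^4 + 5*d^3 - 12*d^2 - 80*d - 64) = (d - 4)*(d + 3)*(d^3 + 9*d^2 + 24*d + 16) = (d - 4)*(d + 1)*(d + 3)*(d^2 + 8*d + 16) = (d - 4)*(d + 1)*(d + 3)*(d + 4)*(d + 4)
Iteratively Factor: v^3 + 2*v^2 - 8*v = (v - 2)*(v^2 + 4*v) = (v - 2)*(v + 4)*(v)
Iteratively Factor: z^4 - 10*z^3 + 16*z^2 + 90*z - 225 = (z - 3)*(z^3 - 7*z^2 - 5*z + 75) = (z - 5)*(z - 3)*(z^2 - 2*z - 15) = (z - 5)*(z - 3)*(z + 3)*(z - 5)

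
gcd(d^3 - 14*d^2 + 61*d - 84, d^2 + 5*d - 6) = 1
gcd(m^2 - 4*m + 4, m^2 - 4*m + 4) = m^2 - 4*m + 4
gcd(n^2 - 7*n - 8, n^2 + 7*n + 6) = n + 1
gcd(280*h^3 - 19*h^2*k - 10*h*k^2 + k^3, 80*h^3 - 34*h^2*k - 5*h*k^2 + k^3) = 40*h^2 + 3*h*k - k^2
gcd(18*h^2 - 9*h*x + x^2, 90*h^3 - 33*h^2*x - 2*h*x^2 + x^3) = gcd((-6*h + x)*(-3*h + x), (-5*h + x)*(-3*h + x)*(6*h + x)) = -3*h + x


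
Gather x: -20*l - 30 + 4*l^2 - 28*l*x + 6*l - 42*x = 4*l^2 - 14*l + x*(-28*l - 42) - 30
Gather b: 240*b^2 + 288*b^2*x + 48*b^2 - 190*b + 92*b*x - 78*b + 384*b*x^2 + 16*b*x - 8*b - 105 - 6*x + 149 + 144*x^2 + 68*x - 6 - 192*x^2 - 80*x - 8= b^2*(288*x + 288) + b*(384*x^2 + 108*x - 276) - 48*x^2 - 18*x + 30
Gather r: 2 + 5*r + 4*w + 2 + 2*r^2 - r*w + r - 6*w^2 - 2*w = 2*r^2 + r*(6 - w) - 6*w^2 + 2*w + 4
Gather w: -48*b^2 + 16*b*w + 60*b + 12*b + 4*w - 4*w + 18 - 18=-48*b^2 + 16*b*w + 72*b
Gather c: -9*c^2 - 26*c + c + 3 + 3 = -9*c^2 - 25*c + 6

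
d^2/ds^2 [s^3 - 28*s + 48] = 6*s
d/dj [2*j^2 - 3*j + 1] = 4*j - 3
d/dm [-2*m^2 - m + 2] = -4*m - 1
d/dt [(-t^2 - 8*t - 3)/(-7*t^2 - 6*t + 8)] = 2*(-25*t^2 - 29*t - 41)/(49*t^4 + 84*t^3 - 76*t^2 - 96*t + 64)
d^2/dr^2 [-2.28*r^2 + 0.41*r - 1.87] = -4.56000000000000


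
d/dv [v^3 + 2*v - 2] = 3*v^2 + 2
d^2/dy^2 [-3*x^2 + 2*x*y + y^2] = 2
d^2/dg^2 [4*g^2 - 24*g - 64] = 8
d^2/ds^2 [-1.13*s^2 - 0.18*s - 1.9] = -2.26000000000000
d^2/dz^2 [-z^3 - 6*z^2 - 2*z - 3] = -6*z - 12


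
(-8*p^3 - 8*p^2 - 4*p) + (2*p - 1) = -8*p^3 - 8*p^2 - 2*p - 1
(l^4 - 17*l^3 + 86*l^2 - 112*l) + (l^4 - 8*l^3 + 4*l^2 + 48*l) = 2*l^4 - 25*l^3 + 90*l^2 - 64*l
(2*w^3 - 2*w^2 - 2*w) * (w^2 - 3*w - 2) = 2*w^5 - 8*w^4 + 10*w^2 + 4*w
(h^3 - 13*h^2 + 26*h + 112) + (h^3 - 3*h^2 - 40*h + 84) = 2*h^3 - 16*h^2 - 14*h + 196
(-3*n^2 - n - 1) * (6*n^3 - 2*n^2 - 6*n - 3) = -18*n^5 + 14*n^3 + 17*n^2 + 9*n + 3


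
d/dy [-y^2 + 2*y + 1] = 2 - 2*y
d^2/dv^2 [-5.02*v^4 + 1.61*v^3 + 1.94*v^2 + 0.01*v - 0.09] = -60.24*v^2 + 9.66*v + 3.88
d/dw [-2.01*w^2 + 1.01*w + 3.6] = 1.01 - 4.02*w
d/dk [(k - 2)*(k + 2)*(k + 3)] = 3*k^2 + 6*k - 4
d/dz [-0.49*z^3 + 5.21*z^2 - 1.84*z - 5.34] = -1.47*z^2 + 10.42*z - 1.84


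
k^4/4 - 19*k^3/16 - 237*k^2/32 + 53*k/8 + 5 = (k/4 + 1)*(k - 8)*(k - 5/4)*(k + 1/2)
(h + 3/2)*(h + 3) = h^2 + 9*h/2 + 9/2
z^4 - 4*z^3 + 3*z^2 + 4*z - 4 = (z - 2)^2*(z - 1)*(z + 1)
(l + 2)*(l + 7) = l^2 + 9*l + 14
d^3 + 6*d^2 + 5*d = d*(d + 1)*(d + 5)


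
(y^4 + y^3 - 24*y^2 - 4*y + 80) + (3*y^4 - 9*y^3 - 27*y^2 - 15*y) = 4*y^4 - 8*y^3 - 51*y^2 - 19*y + 80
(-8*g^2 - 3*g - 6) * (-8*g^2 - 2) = 64*g^4 + 24*g^3 + 64*g^2 + 6*g + 12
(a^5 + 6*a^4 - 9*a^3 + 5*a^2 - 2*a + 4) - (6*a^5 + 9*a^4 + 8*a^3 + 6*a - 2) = -5*a^5 - 3*a^4 - 17*a^3 + 5*a^2 - 8*a + 6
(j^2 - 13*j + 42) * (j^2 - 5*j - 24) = j^4 - 18*j^3 + 83*j^2 + 102*j - 1008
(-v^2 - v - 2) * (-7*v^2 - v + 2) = 7*v^4 + 8*v^3 + 13*v^2 - 4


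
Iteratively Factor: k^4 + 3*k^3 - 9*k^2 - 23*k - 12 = (k + 1)*(k^3 + 2*k^2 - 11*k - 12) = (k + 1)^2*(k^2 + k - 12) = (k + 1)^2*(k + 4)*(k - 3)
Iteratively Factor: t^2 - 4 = (t + 2)*(t - 2)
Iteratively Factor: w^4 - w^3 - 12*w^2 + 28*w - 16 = (w - 2)*(w^3 + w^2 - 10*w + 8) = (w - 2)*(w - 1)*(w^2 + 2*w - 8) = (w - 2)^2*(w - 1)*(w + 4)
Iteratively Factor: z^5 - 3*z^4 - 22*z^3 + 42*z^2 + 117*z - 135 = (z + 3)*(z^4 - 6*z^3 - 4*z^2 + 54*z - 45) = (z - 1)*(z + 3)*(z^3 - 5*z^2 - 9*z + 45) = (z - 3)*(z - 1)*(z + 3)*(z^2 - 2*z - 15) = (z - 3)*(z - 1)*(z + 3)^2*(z - 5)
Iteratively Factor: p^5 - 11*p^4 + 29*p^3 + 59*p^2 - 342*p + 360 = (p + 3)*(p^4 - 14*p^3 + 71*p^2 - 154*p + 120) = (p - 4)*(p + 3)*(p^3 - 10*p^2 + 31*p - 30) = (p - 4)*(p - 2)*(p + 3)*(p^2 - 8*p + 15) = (p - 5)*(p - 4)*(p - 2)*(p + 3)*(p - 3)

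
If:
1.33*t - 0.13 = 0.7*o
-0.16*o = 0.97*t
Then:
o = -0.14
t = 0.02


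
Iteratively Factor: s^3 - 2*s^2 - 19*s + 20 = (s - 1)*(s^2 - s - 20) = (s - 5)*(s - 1)*(s + 4)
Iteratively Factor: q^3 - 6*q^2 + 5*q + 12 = (q - 3)*(q^2 - 3*q - 4) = (q - 4)*(q - 3)*(q + 1)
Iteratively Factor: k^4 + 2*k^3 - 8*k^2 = (k)*(k^3 + 2*k^2 - 8*k) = k^2*(k^2 + 2*k - 8) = k^2*(k - 2)*(k + 4)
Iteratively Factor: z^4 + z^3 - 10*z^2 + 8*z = (z + 4)*(z^3 - 3*z^2 + 2*z) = (z - 2)*(z + 4)*(z^2 - z) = z*(z - 2)*(z + 4)*(z - 1)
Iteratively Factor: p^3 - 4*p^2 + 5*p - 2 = (p - 2)*(p^2 - 2*p + 1) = (p - 2)*(p - 1)*(p - 1)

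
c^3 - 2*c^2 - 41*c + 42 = (c - 7)*(c - 1)*(c + 6)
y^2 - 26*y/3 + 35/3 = (y - 7)*(y - 5/3)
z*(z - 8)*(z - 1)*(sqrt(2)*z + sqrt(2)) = sqrt(2)*z^4 - 8*sqrt(2)*z^3 - sqrt(2)*z^2 + 8*sqrt(2)*z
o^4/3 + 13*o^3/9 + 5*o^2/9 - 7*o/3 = o*(o/3 + 1)*(o - 1)*(o + 7/3)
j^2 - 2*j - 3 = (j - 3)*(j + 1)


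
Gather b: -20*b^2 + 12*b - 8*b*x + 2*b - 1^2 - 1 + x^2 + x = -20*b^2 + b*(14 - 8*x) + x^2 + x - 2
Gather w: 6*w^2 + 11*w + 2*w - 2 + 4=6*w^2 + 13*w + 2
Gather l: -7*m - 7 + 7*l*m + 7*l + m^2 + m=l*(7*m + 7) + m^2 - 6*m - 7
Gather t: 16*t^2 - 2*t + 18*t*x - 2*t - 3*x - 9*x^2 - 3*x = 16*t^2 + t*(18*x - 4) - 9*x^2 - 6*x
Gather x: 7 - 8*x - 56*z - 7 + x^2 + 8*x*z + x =x^2 + x*(8*z - 7) - 56*z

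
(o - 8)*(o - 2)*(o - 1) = o^3 - 11*o^2 + 26*o - 16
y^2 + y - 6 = (y - 2)*(y + 3)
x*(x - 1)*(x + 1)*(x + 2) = x^4 + 2*x^3 - x^2 - 2*x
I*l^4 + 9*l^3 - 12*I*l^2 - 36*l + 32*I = (l - 2)*(l + 2)*(l - 8*I)*(I*l + 1)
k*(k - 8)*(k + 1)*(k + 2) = k^4 - 5*k^3 - 22*k^2 - 16*k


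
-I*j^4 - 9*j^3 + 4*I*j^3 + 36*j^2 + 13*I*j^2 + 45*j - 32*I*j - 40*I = (j - 5)*(j - 8*I)*(j - I)*(-I*j - I)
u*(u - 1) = u^2 - u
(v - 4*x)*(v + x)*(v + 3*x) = v^3 - 13*v*x^2 - 12*x^3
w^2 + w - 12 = (w - 3)*(w + 4)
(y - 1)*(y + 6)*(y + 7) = y^3 + 12*y^2 + 29*y - 42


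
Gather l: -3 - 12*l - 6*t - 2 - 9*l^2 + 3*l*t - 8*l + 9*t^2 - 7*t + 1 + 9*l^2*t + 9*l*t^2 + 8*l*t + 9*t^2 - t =l^2*(9*t - 9) + l*(9*t^2 + 11*t - 20) + 18*t^2 - 14*t - 4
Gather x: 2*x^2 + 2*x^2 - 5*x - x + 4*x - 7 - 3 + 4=4*x^2 - 2*x - 6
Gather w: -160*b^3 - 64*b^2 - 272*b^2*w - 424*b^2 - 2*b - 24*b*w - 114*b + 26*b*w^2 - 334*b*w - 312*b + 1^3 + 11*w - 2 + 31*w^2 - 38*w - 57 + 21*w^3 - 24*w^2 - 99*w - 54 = -160*b^3 - 488*b^2 - 428*b + 21*w^3 + w^2*(26*b + 7) + w*(-272*b^2 - 358*b - 126) - 112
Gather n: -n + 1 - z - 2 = -n - z - 1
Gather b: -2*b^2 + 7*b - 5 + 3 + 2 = -2*b^2 + 7*b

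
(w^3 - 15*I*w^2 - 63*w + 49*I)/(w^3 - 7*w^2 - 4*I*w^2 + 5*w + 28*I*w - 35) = (w^3 - 15*I*w^2 - 63*w + 49*I)/(w^3 - w^2*(7 + 4*I) + w*(5 + 28*I) - 35)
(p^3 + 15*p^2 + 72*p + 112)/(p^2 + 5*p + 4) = (p^2 + 11*p + 28)/(p + 1)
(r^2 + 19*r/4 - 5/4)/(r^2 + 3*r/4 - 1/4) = (r + 5)/(r + 1)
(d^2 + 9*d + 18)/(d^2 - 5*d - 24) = (d + 6)/(d - 8)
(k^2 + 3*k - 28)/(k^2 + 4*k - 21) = (k - 4)/(k - 3)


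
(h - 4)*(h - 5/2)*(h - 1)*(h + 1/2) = h^4 - 7*h^3 + 51*h^2/4 - 7*h/4 - 5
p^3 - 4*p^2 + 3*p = p*(p - 3)*(p - 1)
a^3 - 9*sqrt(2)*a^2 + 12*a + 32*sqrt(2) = (a - 8*sqrt(2))*(a - 2*sqrt(2))*(a + sqrt(2))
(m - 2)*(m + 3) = m^2 + m - 6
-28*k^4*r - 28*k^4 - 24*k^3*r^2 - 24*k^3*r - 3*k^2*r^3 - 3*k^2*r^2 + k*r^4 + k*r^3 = (-7*k + r)*(2*k + r)^2*(k*r + k)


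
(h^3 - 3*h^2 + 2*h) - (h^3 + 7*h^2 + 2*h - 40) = 40 - 10*h^2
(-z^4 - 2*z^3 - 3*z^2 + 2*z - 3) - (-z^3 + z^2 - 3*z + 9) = -z^4 - z^3 - 4*z^2 + 5*z - 12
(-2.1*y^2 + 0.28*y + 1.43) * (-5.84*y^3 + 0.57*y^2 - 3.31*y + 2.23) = 12.264*y^5 - 2.8322*y^4 - 1.2406*y^3 - 4.7947*y^2 - 4.1089*y + 3.1889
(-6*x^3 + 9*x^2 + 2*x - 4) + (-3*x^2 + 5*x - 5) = -6*x^3 + 6*x^2 + 7*x - 9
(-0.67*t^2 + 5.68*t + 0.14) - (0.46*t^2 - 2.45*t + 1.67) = -1.13*t^2 + 8.13*t - 1.53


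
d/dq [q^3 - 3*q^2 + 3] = 3*q*(q - 2)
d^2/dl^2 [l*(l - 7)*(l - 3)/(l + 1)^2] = 8*(11*l - 13)/(l^4 + 4*l^3 + 6*l^2 + 4*l + 1)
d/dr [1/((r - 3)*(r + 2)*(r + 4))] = (-(r - 3)*(r + 2) - (r - 3)*(r + 4) - (r + 2)*(r + 4))/((r - 3)^2*(r + 2)^2*(r + 4)^2)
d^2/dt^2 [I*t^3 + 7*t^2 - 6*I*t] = 6*I*t + 14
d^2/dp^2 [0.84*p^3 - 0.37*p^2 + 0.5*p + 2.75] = 5.04*p - 0.74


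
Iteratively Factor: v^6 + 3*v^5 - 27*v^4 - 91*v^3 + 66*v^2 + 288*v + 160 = (v - 5)*(v^5 + 8*v^4 + 13*v^3 - 26*v^2 - 64*v - 32) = (v - 5)*(v + 4)*(v^4 + 4*v^3 - 3*v^2 - 14*v - 8) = (v - 5)*(v + 4)^2*(v^3 - 3*v - 2) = (v - 5)*(v - 2)*(v + 4)^2*(v^2 + 2*v + 1) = (v - 5)*(v - 2)*(v + 1)*(v + 4)^2*(v + 1)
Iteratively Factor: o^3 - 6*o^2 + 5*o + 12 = (o - 4)*(o^2 - 2*o - 3) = (o - 4)*(o - 3)*(o + 1)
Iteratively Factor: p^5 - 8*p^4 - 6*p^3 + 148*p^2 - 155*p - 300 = (p - 5)*(p^4 - 3*p^3 - 21*p^2 + 43*p + 60) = (p - 5)*(p - 3)*(p^3 - 21*p - 20) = (p - 5)*(p - 3)*(p + 1)*(p^2 - p - 20) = (p - 5)*(p - 3)*(p + 1)*(p + 4)*(p - 5)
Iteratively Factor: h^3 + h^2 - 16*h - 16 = (h - 4)*(h^2 + 5*h + 4) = (h - 4)*(h + 1)*(h + 4)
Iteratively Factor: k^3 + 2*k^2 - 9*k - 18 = (k + 2)*(k^2 - 9) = (k - 3)*(k + 2)*(k + 3)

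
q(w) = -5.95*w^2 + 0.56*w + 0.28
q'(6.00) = -70.84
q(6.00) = -210.56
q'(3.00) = -35.14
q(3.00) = -51.59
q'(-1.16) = 14.36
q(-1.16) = -8.38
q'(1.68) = -19.43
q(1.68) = -15.57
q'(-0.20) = 2.94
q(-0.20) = -0.07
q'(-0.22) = 3.18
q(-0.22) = -0.13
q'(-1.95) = 23.76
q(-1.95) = -23.44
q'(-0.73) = 9.25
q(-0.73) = -3.30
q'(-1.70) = 20.79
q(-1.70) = -17.87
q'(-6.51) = 78.03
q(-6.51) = -255.53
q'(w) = 0.56 - 11.9*w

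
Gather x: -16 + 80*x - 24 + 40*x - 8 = 120*x - 48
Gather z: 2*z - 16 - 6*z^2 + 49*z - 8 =-6*z^2 + 51*z - 24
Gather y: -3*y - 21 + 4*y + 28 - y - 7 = 0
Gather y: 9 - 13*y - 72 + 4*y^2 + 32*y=4*y^2 + 19*y - 63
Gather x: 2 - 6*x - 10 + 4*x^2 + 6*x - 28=4*x^2 - 36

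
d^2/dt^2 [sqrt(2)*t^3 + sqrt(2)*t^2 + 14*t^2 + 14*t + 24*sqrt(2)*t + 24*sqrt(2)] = 6*sqrt(2)*t + 2*sqrt(2) + 28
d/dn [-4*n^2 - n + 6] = -8*n - 1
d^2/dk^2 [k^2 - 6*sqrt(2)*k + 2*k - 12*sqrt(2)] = 2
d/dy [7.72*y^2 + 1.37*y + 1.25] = 15.44*y + 1.37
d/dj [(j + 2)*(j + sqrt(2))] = 2*j + sqrt(2) + 2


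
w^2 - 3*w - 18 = (w - 6)*(w + 3)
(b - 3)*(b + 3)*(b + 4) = b^3 + 4*b^2 - 9*b - 36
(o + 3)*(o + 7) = o^2 + 10*o + 21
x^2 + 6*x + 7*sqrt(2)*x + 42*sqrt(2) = (x + 6)*(x + 7*sqrt(2))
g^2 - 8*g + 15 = (g - 5)*(g - 3)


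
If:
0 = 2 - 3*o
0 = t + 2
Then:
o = 2/3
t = -2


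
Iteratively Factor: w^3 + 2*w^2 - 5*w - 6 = (w - 2)*(w^2 + 4*w + 3) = (w - 2)*(w + 1)*(w + 3)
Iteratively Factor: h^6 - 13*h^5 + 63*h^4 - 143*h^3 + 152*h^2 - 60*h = (h)*(h^5 - 13*h^4 + 63*h^3 - 143*h^2 + 152*h - 60) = h*(h - 2)*(h^4 - 11*h^3 + 41*h^2 - 61*h + 30) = h*(h - 5)*(h - 2)*(h^3 - 6*h^2 + 11*h - 6) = h*(h - 5)*(h - 3)*(h - 2)*(h^2 - 3*h + 2) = h*(h - 5)*(h - 3)*(h - 2)*(h - 1)*(h - 2)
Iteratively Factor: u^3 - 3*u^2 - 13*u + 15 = (u + 3)*(u^2 - 6*u + 5) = (u - 1)*(u + 3)*(u - 5)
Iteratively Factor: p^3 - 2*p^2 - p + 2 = (p + 1)*(p^2 - 3*p + 2) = (p - 2)*(p + 1)*(p - 1)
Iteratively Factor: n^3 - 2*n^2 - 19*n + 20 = (n - 1)*(n^2 - n - 20) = (n - 5)*(n - 1)*(n + 4)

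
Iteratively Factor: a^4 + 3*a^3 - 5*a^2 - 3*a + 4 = (a + 1)*(a^3 + 2*a^2 - 7*a + 4) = (a - 1)*(a + 1)*(a^2 + 3*a - 4) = (a - 1)^2*(a + 1)*(a + 4)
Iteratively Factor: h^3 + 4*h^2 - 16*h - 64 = (h + 4)*(h^2 - 16) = (h + 4)^2*(h - 4)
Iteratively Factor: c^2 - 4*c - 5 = (c + 1)*(c - 5)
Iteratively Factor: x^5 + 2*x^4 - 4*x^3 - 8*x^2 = (x)*(x^4 + 2*x^3 - 4*x^2 - 8*x) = x*(x - 2)*(x^3 + 4*x^2 + 4*x) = x*(x - 2)*(x + 2)*(x^2 + 2*x) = x^2*(x - 2)*(x + 2)*(x + 2)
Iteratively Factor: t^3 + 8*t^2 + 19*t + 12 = (t + 1)*(t^2 + 7*t + 12) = (t + 1)*(t + 3)*(t + 4)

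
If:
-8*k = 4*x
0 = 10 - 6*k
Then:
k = 5/3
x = -10/3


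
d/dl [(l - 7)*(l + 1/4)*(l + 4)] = 3*l^2 - 11*l/2 - 115/4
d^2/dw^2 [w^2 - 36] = 2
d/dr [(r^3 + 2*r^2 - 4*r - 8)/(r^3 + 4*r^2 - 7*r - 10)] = 2*(r^2 + r - 2)/(r^4 + 12*r^3 + 46*r^2 + 60*r + 25)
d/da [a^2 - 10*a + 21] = 2*a - 10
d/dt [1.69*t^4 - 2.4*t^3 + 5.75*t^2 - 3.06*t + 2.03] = 6.76*t^3 - 7.2*t^2 + 11.5*t - 3.06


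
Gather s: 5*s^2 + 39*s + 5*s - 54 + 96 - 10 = 5*s^2 + 44*s + 32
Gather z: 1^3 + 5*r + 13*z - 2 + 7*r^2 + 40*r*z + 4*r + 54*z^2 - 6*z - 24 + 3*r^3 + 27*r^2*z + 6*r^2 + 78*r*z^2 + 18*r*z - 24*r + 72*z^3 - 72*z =3*r^3 + 13*r^2 - 15*r + 72*z^3 + z^2*(78*r + 54) + z*(27*r^2 + 58*r - 65) - 25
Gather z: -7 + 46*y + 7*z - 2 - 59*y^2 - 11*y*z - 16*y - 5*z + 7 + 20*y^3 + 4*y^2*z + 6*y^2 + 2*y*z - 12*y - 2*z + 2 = 20*y^3 - 53*y^2 + 18*y + z*(4*y^2 - 9*y)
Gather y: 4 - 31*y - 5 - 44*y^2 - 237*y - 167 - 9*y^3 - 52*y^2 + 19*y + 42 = -9*y^3 - 96*y^2 - 249*y - 126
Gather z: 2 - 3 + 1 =0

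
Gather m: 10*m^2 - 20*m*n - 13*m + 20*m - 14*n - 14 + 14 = 10*m^2 + m*(7 - 20*n) - 14*n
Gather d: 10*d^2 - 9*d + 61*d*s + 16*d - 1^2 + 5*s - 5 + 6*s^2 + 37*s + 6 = 10*d^2 + d*(61*s + 7) + 6*s^2 + 42*s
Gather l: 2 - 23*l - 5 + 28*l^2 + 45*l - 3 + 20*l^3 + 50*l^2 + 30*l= 20*l^3 + 78*l^2 + 52*l - 6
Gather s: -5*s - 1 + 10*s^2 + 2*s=10*s^2 - 3*s - 1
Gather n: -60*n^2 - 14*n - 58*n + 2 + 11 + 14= -60*n^2 - 72*n + 27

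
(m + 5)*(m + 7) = m^2 + 12*m + 35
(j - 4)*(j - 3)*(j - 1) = j^3 - 8*j^2 + 19*j - 12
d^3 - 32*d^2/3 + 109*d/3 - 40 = (d - 5)*(d - 3)*(d - 8/3)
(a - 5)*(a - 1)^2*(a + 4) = a^4 - 3*a^3 - 17*a^2 + 39*a - 20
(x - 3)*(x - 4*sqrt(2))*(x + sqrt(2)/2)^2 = x^4 - 3*sqrt(2)*x^3 - 3*x^3 - 15*x^2/2 + 9*sqrt(2)*x^2 - 2*sqrt(2)*x + 45*x/2 + 6*sqrt(2)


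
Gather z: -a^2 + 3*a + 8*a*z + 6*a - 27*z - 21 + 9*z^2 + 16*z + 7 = -a^2 + 9*a + 9*z^2 + z*(8*a - 11) - 14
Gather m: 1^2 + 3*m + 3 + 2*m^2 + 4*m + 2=2*m^2 + 7*m + 6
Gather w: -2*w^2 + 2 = 2 - 2*w^2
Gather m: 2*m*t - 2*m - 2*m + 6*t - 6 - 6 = m*(2*t - 4) + 6*t - 12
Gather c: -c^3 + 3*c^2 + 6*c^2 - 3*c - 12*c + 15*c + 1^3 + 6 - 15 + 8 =-c^3 + 9*c^2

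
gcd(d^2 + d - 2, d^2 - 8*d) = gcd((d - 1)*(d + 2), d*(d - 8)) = 1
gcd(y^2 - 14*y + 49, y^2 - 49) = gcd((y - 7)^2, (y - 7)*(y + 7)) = y - 7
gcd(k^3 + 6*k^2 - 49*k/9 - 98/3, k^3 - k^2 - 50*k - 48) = k + 6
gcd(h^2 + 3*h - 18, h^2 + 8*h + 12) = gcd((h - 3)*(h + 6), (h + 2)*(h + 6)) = h + 6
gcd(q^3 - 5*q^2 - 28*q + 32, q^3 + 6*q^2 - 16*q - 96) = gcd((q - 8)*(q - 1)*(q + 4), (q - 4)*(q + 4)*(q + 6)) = q + 4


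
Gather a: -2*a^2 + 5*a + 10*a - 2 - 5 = -2*a^2 + 15*a - 7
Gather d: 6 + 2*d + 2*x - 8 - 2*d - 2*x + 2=0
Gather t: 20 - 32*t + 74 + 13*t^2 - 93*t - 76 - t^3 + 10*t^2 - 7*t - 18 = -t^3 + 23*t^2 - 132*t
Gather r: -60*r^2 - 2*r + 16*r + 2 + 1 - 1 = -60*r^2 + 14*r + 2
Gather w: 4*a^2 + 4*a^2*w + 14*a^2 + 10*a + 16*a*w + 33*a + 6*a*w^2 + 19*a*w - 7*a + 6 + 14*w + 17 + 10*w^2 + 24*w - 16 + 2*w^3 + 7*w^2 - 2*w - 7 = 18*a^2 + 36*a + 2*w^3 + w^2*(6*a + 17) + w*(4*a^2 + 35*a + 36)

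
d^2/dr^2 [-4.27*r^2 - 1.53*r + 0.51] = -8.54000000000000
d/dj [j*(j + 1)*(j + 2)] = 3*j^2 + 6*j + 2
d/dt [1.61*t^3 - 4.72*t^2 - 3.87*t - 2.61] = 4.83*t^2 - 9.44*t - 3.87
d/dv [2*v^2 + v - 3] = 4*v + 1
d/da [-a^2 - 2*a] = -2*a - 2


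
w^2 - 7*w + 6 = (w - 6)*(w - 1)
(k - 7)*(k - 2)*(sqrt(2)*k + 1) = sqrt(2)*k^3 - 9*sqrt(2)*k^2 + k^2 - 9*k + 14*sqrt(2)*k + 14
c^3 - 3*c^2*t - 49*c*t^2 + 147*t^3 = (c - 7*t)*(c - 3*t)*(c + 7*t)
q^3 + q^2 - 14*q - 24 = (q - 4)*(q + 2)*(q + 3)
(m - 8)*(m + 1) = m^2 - 7*m - 8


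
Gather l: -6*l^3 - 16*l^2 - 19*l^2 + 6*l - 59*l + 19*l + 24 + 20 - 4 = -6*l^3 - 35*l^2 - 34*l + 40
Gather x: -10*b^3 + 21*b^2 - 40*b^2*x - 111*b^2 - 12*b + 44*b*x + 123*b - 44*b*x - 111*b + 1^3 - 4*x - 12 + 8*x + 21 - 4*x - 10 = -10*b^3 - 40*b^2*x - 90*b^2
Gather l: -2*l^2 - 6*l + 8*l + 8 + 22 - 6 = -2*l^2 + 2*l + 24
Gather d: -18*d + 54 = 54 - 18*d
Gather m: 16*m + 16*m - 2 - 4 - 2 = 32*m - 8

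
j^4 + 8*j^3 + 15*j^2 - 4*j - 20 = (j - 1)*(j + 2)^2*(j + 5)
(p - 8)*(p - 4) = p^2 - 12*p + 32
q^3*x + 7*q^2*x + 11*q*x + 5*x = (q + 1)*(q + 5)*(q*x + x)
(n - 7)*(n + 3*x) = n^2 + 3*n*x - 7*n - 21*x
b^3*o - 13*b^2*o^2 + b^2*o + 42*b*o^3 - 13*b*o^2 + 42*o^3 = (b - 7*o)*(b - 6*o)*(b*o + o)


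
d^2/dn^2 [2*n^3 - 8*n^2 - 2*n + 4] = 12*n - 16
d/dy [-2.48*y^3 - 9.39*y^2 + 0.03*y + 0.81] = -7.44*y^2 - 18.78*y + 0.03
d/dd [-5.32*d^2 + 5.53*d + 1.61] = 5.53 - 10.64*d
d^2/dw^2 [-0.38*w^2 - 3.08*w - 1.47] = -0.760000000000000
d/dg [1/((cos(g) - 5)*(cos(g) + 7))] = 2*(cos(g) + 1)*sin(g)/((cos(g) - 5)^2*(cos(g) + 7)^2)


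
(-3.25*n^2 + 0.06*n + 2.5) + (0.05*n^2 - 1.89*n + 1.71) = -3.2*n^2 - 1.83*n + 4.21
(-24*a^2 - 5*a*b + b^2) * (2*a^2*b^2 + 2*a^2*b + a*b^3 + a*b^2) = -48*a^4*b^2 - 48*a^4*b - 34*a^3*b^3 - 34*a^3*b^2 - 3*a^2*b^4 - 3*a^2*b^3 + a*b^5 + a*b^4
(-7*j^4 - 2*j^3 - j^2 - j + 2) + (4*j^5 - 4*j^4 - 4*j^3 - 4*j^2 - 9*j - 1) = 4*j^5 - 11*j^4 - 6*j^3 - 5*j^2 - 10*j + 1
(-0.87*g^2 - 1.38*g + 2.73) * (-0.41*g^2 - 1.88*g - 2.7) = 0.3567*g^4 + 2.2014*g^3 + 3.8241*g^2 - 1.4064*g - 7.371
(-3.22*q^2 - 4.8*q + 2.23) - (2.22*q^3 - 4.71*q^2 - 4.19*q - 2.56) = -2.22*q^3 + 1.49*q^2 - 0.609999999999999*q + 4.79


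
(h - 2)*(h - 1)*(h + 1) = h^3 - 2*h^2 - h + 2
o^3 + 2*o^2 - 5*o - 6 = (o - 2)*(o + 1)*(o + 3)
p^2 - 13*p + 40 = (p - 8)*(p - 5)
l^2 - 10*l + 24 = (l - 6)*(l - 4)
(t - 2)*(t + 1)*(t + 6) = t^3 + 5*t^2 - 8*t - 12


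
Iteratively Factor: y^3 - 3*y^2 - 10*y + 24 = (y + 3)*(y^2 - 6*y + 8) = (y - 4)*(y + 3)*(y - 2)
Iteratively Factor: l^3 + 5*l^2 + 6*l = (l + 3)*(l^2 + 2*l) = (l + 2)*(l + 3)*(l)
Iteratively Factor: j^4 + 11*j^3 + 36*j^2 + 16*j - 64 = (j - 1)*(j^3 + 12*j^2 + 48*j + 64) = (j - 1)*(j + 4)*(j^2 + 8*j + 16) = (j - 1)*(j + 4)^2*(j + 4)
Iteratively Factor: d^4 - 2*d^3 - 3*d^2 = (d + 1)*(d^3 - 3*d^2) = d*(d + 1)*(d^2 - 3*d) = d*(d - 3)*(d + 1)*(d)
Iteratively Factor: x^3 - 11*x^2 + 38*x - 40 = (x - 5)*(x^2 - 6*x + 8) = (x - 5)*(x - 2)*(x - 4)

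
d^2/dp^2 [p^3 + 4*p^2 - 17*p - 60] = 6*p + 8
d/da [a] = 1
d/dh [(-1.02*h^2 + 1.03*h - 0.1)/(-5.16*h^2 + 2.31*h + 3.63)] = (2.9586*h^2 - 8.4372*h + 3.9699)/(26.6256*h^4 - 23.8392*h^3 - 32.1255*h^2 + 16.7706*h + 13.1769)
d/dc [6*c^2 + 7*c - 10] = 12*c + 7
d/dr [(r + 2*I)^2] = 2*r + 4*I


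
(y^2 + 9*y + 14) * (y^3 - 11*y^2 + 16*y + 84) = y^5 - 2*y^4 - 69*y^3 + 74*y^2 + 980*y + 1176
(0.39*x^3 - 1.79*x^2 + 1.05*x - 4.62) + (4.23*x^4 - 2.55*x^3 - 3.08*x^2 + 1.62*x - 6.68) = 4.23*x^4 - 2.16*x^3 - 4.87*x^2 + 2.67*x - 11.3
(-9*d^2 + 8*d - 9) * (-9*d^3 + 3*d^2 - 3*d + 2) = 81*d^5 - 99*d^4 + 132*d^3 - 69*d^2 + 43*d - 18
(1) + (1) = 2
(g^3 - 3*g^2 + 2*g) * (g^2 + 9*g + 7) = g^5 + 6*g^4 - 18*g^3 - 3*g^2 + 14*g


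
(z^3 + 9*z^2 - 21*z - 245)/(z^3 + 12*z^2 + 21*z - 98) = (z - 5)/(z - 2)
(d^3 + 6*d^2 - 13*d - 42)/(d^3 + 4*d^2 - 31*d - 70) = (d - 3)/(d - 5)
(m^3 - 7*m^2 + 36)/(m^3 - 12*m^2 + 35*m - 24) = (m^2 - 4*m - 12)/(m^2 - 9*m + 8)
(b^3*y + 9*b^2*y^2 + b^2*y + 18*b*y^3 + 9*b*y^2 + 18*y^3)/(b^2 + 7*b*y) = y*(b^3 + 9*b^2*y + b^2 + 18*b*y^2 + 9*b*y + 18*y^2)/(b*(b + 7*y))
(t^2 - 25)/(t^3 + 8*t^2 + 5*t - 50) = (t - 5)/(t^2 + 3*t - 10)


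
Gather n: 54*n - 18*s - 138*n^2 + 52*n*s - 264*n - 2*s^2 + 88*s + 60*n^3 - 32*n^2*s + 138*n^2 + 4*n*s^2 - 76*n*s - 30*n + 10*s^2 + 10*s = 60*n^3 - 32*n^2*s + n*(4*s^2 - 24*s - 240) + 8*s^2 + 80*s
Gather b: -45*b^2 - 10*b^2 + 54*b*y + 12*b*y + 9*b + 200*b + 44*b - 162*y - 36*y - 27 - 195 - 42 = -55*b^2 + b*(66*y + 253) - 198*y - 264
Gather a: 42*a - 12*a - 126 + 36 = 30*a - 90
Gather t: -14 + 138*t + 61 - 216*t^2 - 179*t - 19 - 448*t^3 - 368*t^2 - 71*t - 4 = -448*t^3 - 584*t^2 - 112*t + 24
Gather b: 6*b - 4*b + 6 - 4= 2*b + 2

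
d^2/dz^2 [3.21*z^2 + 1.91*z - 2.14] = 6.42000000000000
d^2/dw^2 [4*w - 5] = 0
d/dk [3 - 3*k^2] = -6*k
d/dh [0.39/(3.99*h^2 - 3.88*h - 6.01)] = (1.5132 - 3.1122*h)/(-3.99*h^2 + 3.88*h + 6.01)^2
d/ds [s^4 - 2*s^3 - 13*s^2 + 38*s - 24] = 4*s^3 - 6*s^2 - 26*s + 38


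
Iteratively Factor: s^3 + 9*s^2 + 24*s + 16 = (s + 4)*(s^2 + 5*s + 4) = (s + 1)*(s + 4)*(s + 4)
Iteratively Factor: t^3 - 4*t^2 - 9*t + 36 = (t - 4)*(t^2 - 9) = (t - 4)*(t - 3)*(t + 3)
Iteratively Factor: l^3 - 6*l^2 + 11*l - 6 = (l - 2)*(l^2 - 4*l + 3) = (l - 3)*(l - 2)*(l - 1)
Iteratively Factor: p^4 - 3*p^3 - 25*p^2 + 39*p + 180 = (p - 5)*(p^3 + 2*p^2 - 15*p - 36) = (p - 5)*(p - 4)*(p^2 + 6*p + 9) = (p - 5)*(p - 4)*(p + 3)*(p + 3)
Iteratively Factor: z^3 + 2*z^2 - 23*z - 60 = (z + 3)*(z^2 - z - 20) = (z + 3)*(z + 4)*(z - 5)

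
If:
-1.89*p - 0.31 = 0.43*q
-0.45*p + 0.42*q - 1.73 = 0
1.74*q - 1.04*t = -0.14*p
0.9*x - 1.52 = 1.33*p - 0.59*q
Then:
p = -0.89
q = 3.17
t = 5.19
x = -1.70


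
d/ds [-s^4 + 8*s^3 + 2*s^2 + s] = -4*s^3 + 24*s^2 + 4*s + 1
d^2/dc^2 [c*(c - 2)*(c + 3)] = 6*c + 2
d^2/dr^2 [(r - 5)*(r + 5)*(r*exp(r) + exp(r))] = (r^3 + 7*r^2 - 15*r - 73)*exp(r)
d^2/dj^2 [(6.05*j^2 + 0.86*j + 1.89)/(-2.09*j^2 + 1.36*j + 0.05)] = (-41.906172*j^3 - 53.327604*j^2 + 31.693596*j - 7.299788)/(9.129329*j^6 - 17.821848*j^5 + 10.941777*j^4 - 1.662736*j^3 - 0.261765*j^2 - 0.0102*j - 0.000125)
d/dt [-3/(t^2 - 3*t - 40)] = 3*(2*t - 3)/(-t^2 + 3*t + 40)^2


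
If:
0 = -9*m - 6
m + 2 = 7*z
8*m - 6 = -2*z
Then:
No Solution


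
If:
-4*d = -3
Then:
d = 3/4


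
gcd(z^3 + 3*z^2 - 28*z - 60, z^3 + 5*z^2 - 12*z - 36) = z^2 + 8*z + 12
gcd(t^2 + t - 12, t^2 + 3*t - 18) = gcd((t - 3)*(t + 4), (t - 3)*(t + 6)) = t - 3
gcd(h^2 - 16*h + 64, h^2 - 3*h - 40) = h - 8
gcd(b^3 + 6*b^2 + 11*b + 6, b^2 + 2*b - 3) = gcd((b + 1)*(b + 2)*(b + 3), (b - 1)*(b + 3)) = b + 3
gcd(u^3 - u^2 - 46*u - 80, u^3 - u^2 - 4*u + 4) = u + 2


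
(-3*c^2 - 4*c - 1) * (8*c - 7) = -24*c^3 - 11*c^2 + 20*c + 7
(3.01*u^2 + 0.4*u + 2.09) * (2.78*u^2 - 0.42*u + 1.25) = 8.3678*u^4 - 0.1522*u^3 + 9.4047*u^2 - 0.3778*u + 2.6125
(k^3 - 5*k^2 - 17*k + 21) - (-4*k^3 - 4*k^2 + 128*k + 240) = 5*k^3 - k^2 - 145*k - 219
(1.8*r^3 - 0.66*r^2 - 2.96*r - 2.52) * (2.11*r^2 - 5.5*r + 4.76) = 3.798*r^5 - 11.2926*r^4 + 5.9524*r^3 + 7.8212*r^2 - 0.2296*r - 11.9952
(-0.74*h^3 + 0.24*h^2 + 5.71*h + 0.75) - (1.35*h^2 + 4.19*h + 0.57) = -0.74*h^3 - 1.11*h^2 + 1.52*h + 0.18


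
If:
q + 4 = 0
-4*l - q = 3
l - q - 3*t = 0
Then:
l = 1/4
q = -4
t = 17/12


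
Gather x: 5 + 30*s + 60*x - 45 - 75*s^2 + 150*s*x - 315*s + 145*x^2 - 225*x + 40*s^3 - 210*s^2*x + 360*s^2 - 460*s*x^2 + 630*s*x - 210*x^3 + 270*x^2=40*s^3 + 285*s^2 - 285*s - 210*x^3 + x^2*(415 - 460*s) + x*(-210*s^2 + 780*s - 165) - 40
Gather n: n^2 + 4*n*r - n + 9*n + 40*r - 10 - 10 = n^2 + n*(4*r + 8) + 40*r - 20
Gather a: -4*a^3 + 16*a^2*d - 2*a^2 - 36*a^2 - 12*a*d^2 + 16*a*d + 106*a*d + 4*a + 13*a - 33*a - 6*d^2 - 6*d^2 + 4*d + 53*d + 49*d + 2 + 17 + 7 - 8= -4*a^3 + a^2*(16*d - 38) + a*(-12*d^2 + 122*d - 16) - 12*d^2 + 106*d + 18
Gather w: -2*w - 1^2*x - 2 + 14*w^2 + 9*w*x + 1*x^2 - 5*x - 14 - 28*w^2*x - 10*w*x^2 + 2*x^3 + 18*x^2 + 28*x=w^2*(14 - 28*x) + w*(-10*x^2 + 9*x - 2) + 2*x^3 + 19*x^2 + 22*x - 16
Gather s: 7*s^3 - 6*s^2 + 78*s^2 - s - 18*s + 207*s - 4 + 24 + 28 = 7*s^3 + 72*s^2 + 188*s + 48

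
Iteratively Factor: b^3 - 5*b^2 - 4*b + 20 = (b - 2)*(b^2 - 3*b - 10) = (b - 5)*(b - 2)*(b + 2)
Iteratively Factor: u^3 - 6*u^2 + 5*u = (u - 5)*(u^2 - u) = u*(u - 5)*(u - 1)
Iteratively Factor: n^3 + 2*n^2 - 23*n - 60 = (n - 5)*(n^2 + 7*n + 12) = (n - 5)*(n + 3)*(n + 4)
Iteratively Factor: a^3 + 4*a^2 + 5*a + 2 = (a + 1)*(a^2 + 3*a + 2) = (a + 1)^2*(a + 2)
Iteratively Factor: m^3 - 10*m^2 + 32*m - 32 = (m - 4)*(m^2 - 6*m + 8) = (m - 4)^2*(m - 2)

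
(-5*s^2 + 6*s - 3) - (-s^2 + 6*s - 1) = -4*s^2 - 2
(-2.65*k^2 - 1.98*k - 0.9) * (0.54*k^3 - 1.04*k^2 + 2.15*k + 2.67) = -1.431*k^5 + 1.6868*k^4 - 4.1243*k^3 - 10.3965*k^2 - 7.2216*k - 2.403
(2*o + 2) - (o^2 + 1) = -o^2 + 2*o + 1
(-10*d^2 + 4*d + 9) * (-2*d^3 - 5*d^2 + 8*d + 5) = 20*d^5 + 42*d^4 - 118*d^3 - 63*d^2 + 92*d + 45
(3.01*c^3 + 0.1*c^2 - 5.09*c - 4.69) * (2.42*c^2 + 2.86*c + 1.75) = 7.2842*c^5 + 8.8506*c^4 - 6.7643*c^3 - 25.7322*c^2 - 22.3209*c - 8.2075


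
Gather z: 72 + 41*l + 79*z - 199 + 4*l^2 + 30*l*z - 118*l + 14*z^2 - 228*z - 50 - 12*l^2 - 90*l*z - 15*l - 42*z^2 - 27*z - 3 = -8*l^2 - 92*l - 28*z^2 + z*(-60*l - 176) - 180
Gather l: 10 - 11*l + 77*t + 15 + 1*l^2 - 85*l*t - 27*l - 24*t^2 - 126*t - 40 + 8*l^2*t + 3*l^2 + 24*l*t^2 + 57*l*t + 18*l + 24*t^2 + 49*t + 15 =l^2*(8*t + 4) + l*(24*t^2 - 28*t - 20)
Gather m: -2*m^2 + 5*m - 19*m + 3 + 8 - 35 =-2*m^2 - 14*m - 24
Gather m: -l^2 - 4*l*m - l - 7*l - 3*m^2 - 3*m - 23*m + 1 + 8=-l^2 - 8*l - 3*m^2 + m*(-4*l - 26) + 9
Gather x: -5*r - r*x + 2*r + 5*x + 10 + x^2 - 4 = -3*r + x^2 + x*(5 - r) + 6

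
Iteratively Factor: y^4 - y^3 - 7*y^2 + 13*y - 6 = (y - 1)*(y^3 - 7*y + 6) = (y - 1)*(y + 3)*(y^2 - 3*y + 2) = (y - 2)*(y - 1)*(y + 3)*(y - 1)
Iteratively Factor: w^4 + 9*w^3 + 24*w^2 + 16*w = (w + 4)*(w^3 + 5*w^2 + 4*w) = (w + 1)*(w + 4)*(w^2 + 4*w) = w*(w + 1)*(w + 4)*(w + 4)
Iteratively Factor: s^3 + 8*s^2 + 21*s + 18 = (s + 3)*(s^2 + 5*s + 6) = (s + 2)*(s + 3)*(s + 3)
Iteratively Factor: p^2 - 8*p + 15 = (p - 5)*(p - 3)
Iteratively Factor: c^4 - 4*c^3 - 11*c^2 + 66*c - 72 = (c - 2)*(c^3 - 2*c^2 - 15*c + 36) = (c - 3)*(c - 2)*(c^2 + c - 12) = (c - 3)^2*(c - 2)*(c + 4)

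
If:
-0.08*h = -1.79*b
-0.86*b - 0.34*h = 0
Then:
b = 0.00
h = 0.00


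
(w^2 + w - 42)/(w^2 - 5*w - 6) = (w + 7)/(w + 1)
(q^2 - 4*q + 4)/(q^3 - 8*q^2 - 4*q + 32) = (q - 2)/(q^2 - 6*q - 16)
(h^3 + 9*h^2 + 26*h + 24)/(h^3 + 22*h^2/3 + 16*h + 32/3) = 3*(h + 3)/(3*h + 4)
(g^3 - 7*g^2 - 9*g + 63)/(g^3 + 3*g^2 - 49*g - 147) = (g - 3)/(g + 7)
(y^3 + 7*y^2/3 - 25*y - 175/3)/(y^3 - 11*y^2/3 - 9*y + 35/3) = (y + 5)/(y - 1)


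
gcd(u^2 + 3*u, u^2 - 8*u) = u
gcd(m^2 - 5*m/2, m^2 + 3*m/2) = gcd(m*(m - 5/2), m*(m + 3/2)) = m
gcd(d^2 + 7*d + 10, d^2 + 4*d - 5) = d + 5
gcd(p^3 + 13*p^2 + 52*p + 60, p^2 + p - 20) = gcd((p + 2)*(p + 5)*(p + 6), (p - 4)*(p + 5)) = p + 5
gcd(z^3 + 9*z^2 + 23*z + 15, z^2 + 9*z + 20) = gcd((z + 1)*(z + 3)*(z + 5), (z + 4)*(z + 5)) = z + 5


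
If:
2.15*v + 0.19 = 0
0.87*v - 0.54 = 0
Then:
No Solution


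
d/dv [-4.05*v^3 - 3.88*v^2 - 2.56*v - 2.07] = -12.15*v^2 - 7.76*v - 2.56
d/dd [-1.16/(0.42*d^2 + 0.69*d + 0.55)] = (0.9744*d + 0.8004)/(0.42*d^2 + 0.69*d + 0.55)^2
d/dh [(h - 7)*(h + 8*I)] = 2*h - 7 + 8*I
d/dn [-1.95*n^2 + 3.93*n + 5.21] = 3.93 - 3.9*n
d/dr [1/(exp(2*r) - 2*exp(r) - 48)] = 2*(1 - exp(r))*exp(r)/(-exp(2*r) + 2*exp(r) + 48)^2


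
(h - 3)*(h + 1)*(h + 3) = h^3 + h^2 - 9*h - 9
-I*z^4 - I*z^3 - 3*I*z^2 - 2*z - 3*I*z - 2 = (z - I)^2*(z + 2*I)*(-I*z - I)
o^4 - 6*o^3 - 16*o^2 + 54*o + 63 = (o - 7)*(o - 3)*(o + 1)*(o + 3)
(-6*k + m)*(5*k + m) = -30*k^2 - k*m + m^2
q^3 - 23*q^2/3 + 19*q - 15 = (q - 3)^2*(q - 5/3)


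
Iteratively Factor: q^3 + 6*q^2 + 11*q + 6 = (q + 2)*(q^2 + 4*q + 3) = (q + 2)*(q + 3)*(q + 1)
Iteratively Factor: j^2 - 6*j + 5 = (j - 5)*(j - 1)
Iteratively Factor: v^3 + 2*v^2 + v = (v)*(v^2 + 2*v + 1) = v*(v + 1)*(v + 1)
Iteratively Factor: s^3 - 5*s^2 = (s - 5)*(s^2) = s*(s - 5)*(s)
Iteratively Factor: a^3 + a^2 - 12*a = (a)*(a^2 + a - 12) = a*(a - 3)*(a + 4)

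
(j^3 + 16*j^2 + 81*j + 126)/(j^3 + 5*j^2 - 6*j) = (j^2 + 10*j + 21)/(j*(j - 1))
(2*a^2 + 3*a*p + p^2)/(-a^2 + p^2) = (2*a + p)/(-a + p)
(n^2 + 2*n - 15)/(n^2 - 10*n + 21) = (n + 5)/(n - 7)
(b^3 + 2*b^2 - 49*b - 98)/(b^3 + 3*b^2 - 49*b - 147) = (b + 2)/(b + 3)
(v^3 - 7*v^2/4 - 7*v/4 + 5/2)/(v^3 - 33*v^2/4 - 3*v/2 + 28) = (4*v^2 + v - 5)/(4*v^2 - 25*v - 56)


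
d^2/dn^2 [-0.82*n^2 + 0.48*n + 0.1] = -1.64000000000000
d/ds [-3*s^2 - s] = -6*s - 1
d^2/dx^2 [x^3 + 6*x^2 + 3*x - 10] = 6*x + 12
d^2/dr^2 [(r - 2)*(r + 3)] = 2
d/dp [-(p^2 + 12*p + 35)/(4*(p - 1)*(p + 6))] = (7*p^2 + 82*p + 247)/(4*(p^4 + 10*p^3 + 13*p^2 - 60*p + 36))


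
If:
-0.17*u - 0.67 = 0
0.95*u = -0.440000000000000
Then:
No Solution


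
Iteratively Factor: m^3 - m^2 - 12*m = (m + 3)*(m^2 - 4*m) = (m - 4)*(m + 3)*(m)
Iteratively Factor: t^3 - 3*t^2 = (t - 3)*(t^2) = t*(t - 3)*(t)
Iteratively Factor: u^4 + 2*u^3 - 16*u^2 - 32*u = (u - 4)*(u^3 + 6*u^2 + 8*u) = (u - 4)*(u + 2)*(u^2 + 4*u) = u*(u - 4)*(u + 2)*(u + 4)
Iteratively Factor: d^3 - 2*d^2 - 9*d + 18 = (d - 3)*(d^2 + d - 6) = (d - 3)*(d + 3)*(d - 2)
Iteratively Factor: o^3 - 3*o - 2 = (o - 2)*(o^2 + 2*o + 1) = (o - 2)*(o + 1)*(o + 1)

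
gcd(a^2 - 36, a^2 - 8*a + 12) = a - 6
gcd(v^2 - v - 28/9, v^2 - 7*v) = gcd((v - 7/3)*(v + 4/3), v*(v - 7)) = 1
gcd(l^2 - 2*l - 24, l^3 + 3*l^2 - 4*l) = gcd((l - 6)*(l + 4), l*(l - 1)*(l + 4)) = l + 4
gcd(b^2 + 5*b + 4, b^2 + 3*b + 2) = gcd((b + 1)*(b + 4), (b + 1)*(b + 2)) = b + 1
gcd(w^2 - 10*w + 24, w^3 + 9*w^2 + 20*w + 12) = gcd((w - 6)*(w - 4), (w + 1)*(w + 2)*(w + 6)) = 1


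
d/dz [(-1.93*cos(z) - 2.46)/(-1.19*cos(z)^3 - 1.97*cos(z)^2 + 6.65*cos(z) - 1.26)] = (4.5934*cos(z)^3 + 12.5843*cos(z)^2 + 9.6924*cos(z) - 18.7908)*sin(z)/(1.4161*cos(z)^6 + 4.6886*cos(z)^5 - 11.9461*cos(z)^4 - 23.2022*cos(z)^3 + 49.1869*cos(z)^2 - 16.758*cos(z) + 1.5876)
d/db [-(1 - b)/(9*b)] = 1/(9*b^2)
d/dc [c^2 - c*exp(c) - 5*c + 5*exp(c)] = -c*exp(c) + 2*c + 4*exp(c) - 5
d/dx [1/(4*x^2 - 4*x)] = (1 - 2*x)/(4*x^2*(x - 1)^2)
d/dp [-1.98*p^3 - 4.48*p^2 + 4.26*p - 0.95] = -5.94*p^2 - 8.96*p + 4.26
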